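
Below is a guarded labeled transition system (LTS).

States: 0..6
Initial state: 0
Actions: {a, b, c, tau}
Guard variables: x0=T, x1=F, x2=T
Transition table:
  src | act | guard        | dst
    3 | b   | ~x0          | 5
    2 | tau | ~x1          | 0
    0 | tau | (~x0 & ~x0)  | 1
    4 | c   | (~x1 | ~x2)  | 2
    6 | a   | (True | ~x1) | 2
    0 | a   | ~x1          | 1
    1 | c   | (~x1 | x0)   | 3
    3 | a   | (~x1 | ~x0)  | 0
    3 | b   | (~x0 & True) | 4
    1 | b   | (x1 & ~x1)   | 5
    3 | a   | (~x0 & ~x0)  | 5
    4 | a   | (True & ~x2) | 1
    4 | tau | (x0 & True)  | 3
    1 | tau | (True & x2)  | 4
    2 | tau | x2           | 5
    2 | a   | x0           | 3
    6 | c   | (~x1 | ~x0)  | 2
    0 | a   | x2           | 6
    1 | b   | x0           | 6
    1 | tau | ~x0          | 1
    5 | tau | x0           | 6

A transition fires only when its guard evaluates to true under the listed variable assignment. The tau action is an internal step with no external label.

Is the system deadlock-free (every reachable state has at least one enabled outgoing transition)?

Answer: DEADLOCK-FREE

Trace:
R = {0,1,2,3,4,5,6}
  0: a→1  a→6  [2 out]
  1: b→6  c→3  tau→4  [3 out]
  2: a→3  tau→0  tau→5  [3 out]
  3: a→0  [1 out]
  4: c→2  tau→3  [2 out]
  5: tau→6  [1 out]
  6: a→2  c→2  [2 out]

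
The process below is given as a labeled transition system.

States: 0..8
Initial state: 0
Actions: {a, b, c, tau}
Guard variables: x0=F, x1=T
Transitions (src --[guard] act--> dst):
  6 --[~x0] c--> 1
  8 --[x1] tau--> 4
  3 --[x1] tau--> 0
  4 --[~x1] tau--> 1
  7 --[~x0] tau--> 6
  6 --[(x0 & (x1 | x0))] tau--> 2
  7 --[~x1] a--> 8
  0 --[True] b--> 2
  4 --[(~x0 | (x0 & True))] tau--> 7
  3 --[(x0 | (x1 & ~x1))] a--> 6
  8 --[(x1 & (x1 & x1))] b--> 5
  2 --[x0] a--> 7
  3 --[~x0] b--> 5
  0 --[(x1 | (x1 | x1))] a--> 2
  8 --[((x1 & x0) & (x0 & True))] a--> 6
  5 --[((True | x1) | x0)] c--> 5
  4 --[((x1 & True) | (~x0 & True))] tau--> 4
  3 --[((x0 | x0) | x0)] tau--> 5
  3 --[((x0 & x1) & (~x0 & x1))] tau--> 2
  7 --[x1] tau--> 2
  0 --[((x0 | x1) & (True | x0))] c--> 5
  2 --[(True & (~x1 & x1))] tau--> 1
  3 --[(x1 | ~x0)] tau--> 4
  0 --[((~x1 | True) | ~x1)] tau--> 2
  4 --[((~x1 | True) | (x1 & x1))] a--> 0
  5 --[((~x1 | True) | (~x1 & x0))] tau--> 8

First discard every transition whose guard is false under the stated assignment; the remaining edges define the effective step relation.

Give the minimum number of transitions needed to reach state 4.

Breadth-first toward 4:
  Layer 0: {0}
  Layer 1: {2,5}
  Layer 2: {8}
  Layer 3: {4}
depth(4)=3, e.g. c·tau·tau

Answer: 3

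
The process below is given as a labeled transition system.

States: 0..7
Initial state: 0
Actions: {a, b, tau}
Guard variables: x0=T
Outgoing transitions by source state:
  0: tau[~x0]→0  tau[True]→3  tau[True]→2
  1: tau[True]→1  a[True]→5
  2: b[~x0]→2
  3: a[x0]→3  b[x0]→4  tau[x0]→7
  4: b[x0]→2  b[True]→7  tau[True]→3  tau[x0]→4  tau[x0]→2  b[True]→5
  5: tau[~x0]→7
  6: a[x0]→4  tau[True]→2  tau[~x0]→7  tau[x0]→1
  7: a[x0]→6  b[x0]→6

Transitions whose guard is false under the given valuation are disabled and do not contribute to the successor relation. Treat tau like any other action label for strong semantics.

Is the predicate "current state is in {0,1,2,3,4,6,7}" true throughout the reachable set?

Answer: INVARIANT VIOLATED at state 5

Working:
Inv-set: {0,1,2,3,4,6,7}
R = {0,1,2,3,4,5,6,7}
  0: ✓
  1: ✓
  2: ✓
  3: ✓
  4: ✓
  5: VIOLATES
  6: ✓
  7: ✓
reach 5 via tau·b·b — violates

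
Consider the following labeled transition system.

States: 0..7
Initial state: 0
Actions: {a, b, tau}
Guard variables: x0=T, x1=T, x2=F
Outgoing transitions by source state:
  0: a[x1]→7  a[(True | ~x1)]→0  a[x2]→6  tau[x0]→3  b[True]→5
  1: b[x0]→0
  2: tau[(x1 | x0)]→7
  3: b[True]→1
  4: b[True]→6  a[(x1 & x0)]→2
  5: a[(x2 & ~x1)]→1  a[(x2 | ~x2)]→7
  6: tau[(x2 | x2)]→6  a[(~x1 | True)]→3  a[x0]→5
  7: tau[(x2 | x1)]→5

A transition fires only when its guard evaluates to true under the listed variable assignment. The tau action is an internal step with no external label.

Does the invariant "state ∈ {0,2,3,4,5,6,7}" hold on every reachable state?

Answer: INVARIANT VIOLATED at state 1

Analysis:
Inv-set: {0,2,3,4,5,6,7}
R = {0,1,3,5,7}
  0: ok
  1: VIOLATES
  3: ok
  5: ok
  7: ok
reach 1 via tau·b — violates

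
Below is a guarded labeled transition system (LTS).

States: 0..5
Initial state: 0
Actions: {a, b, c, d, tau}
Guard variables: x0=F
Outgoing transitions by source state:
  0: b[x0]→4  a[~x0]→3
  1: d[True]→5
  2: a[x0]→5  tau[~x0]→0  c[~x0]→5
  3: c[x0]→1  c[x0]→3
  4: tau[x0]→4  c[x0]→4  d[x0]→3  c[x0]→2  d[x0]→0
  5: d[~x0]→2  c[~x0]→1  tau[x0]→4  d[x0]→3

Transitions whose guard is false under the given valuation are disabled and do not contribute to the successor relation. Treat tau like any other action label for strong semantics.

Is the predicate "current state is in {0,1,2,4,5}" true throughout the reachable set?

Inv-set: {0,1,2,4,5}
Reachable = {0,3}
  0: safe
  3: VIOLATES
counterexample path to 3: a

Answer: INVARIANT VIOLATED at state 3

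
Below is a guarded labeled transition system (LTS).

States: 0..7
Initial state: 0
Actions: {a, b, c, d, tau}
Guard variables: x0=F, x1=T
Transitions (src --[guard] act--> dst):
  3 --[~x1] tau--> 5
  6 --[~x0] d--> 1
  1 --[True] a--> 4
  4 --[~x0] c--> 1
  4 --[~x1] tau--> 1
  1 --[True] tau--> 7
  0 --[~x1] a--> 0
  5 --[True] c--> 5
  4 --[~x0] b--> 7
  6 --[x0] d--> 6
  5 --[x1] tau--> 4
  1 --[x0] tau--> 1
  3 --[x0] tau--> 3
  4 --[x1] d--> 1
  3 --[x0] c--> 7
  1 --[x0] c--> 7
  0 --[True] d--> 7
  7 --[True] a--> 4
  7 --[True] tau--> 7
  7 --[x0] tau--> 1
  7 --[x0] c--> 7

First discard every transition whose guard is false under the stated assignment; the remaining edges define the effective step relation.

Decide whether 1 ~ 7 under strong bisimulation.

Bisimulation quotient by refinement:
  round 0: {{0,1,2,3,4,5,6,7}}
  round 1: {{0,6},{1,7},{2,3},{4},{5}}
stable after 2 split(s): 5 block(s)
[1]={1,7}  [7]={1,7}

Answer: BISIMILAR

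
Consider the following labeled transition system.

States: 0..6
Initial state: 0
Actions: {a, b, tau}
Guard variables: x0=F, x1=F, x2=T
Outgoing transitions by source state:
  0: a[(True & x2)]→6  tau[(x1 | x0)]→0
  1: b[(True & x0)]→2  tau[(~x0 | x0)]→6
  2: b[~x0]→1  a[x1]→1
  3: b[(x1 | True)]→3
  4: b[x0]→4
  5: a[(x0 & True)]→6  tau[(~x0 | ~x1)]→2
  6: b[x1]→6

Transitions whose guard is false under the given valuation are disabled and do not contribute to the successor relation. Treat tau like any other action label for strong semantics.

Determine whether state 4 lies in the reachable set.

Answer: UNREACHABLE

Analysis:
Guard filter leaves 5 enabled edge(s).
L0 = {0}
L1 = {6}  cumulative {0,6}
R = {0,6}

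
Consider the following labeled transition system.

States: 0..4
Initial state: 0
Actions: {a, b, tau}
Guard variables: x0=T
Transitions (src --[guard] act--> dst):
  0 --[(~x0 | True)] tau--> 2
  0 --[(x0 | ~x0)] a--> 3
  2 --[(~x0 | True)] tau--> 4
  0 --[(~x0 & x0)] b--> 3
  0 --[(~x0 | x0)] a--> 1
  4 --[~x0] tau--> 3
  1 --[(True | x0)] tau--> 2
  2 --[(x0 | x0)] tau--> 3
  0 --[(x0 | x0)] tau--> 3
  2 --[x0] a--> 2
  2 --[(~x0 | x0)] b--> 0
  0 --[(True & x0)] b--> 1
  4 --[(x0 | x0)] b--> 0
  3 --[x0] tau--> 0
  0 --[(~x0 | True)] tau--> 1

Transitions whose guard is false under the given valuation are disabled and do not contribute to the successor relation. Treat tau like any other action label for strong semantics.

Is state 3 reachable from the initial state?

Answer: REACHABLE

Working:
13 transition(s) survive guard evaluation.
Layer 0: {0}
Layer 1: {1,2,3}  total {0,1,2,3}
Layer 2: {4}  total {0,1,2,3,4}
Reachable = {0,1,2,3,4}
Path to 3: tau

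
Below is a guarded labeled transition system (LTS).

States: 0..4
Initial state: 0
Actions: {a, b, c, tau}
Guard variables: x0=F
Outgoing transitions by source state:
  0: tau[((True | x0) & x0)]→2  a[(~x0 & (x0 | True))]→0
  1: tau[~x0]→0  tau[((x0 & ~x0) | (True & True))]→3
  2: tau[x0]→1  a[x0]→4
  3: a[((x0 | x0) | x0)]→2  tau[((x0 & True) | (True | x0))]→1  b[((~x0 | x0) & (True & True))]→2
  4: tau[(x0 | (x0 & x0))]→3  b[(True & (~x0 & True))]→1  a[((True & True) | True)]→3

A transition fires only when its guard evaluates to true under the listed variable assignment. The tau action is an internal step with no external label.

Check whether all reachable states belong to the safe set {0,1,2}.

Safe = {0,1,2}
Reach set: {0}
  0: ok

Answer: INVARIANT HOLDS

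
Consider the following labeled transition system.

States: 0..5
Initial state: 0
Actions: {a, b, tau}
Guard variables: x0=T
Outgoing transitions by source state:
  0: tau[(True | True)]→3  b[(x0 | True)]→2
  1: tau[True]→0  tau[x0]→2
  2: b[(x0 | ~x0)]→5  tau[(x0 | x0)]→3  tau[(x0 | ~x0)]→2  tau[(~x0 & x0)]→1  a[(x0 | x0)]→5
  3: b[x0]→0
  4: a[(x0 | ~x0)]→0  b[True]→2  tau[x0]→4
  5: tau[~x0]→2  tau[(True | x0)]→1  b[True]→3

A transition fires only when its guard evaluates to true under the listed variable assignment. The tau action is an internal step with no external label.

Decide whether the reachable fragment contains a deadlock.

R = {0,1,2,3,5}
  0: b→2  tau→3  [2 out]
  1: tau→0  tau→2  [2 out]
  2: a→5  b→5  tau→2  tau→3  [4 out]
  3: b→0  [1 out]
  5: b→3  tau→1  [2 out]

Answer: DEADLOCK-FREE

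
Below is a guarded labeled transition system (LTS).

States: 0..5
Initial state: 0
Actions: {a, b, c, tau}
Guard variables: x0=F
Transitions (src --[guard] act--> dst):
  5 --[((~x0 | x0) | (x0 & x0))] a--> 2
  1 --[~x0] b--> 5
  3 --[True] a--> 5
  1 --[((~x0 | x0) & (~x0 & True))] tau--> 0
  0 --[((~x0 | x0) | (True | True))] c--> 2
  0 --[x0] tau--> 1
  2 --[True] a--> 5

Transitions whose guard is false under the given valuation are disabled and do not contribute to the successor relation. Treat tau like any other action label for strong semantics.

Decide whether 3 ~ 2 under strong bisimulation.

Answer: BISIMILAR

Working:
Compute ~ classes (split until stable):
  π0 = {{0,1,2,3,4,5}}
  π1 = {{0},{1},{2,3,5},{4}}
Fixed point at round 2; 4 class(es).
3∈{2,3,5}, 2∈{2,3,5}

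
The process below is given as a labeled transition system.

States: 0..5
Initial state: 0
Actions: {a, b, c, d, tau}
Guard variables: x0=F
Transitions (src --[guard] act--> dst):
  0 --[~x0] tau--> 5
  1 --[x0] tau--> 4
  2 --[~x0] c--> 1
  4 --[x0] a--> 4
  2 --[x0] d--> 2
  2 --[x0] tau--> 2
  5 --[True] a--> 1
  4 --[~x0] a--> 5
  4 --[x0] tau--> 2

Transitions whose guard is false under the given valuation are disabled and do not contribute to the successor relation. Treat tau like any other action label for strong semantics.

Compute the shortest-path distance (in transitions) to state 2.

Answer: UNREACHABLE

Trace:
Layered search for 2:
  depth 0: {0}
  depth 1: {5}
  depth 2: {1}
2 never appears.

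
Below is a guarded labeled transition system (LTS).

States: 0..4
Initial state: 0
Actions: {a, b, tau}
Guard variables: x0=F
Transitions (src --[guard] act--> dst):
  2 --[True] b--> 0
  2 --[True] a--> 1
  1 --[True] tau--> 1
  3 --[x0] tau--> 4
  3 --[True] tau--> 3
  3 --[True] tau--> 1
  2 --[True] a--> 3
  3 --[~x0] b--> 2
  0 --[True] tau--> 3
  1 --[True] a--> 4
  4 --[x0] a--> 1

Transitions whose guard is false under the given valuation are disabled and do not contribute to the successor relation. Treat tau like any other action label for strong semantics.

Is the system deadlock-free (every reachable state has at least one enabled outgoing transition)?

Answer: DEADLOCK at state 4

Analysis:
Reach set: {0,1,2,3,4}
  0: tau→3  [1 out]
  1: a→4  tau→1  [2 out]
  2: a→1  a→3  b→0  [3 out]
  3: b→2  tau→1  tau→3  [3 out]
  4: ∅  [no exit]
trace reaching 4: tau·tau·a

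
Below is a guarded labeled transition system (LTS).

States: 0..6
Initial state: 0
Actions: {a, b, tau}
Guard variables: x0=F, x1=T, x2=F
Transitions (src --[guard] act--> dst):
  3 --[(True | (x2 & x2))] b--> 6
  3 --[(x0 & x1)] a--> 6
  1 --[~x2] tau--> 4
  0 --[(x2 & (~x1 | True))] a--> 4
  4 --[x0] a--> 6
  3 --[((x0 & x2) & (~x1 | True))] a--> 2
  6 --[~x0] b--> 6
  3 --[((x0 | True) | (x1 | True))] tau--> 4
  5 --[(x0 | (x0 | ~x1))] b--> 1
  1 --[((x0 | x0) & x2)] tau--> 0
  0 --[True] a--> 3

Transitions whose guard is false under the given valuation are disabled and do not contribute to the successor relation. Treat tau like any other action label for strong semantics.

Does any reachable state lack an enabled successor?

Answer: DEADLOCK at state 4

Trace:
R = {0,3,4,6}
  0: a→3  [deg 1]
  3: b→6  tau→4  [deg 2]
  4: ∅  [no exit]
  6: b→6  [deg 1]
Path to 4: a·tau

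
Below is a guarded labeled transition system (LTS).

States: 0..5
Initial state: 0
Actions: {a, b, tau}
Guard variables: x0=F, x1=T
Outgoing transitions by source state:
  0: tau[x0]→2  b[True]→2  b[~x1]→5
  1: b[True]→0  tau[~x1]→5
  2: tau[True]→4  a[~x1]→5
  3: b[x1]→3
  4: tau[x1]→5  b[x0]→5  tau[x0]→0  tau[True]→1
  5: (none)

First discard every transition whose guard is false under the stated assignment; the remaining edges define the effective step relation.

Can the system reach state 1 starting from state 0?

After dropping false guards: 6 live edges.
depth 0: {0}
depth 1: {2}  cumulative {0,2}
depth 2: {4}  cumulative {0,2,4}
depth 3: {1,5}  cumulative {0,1,2,4,5}
Reachable = {0,1,2,4,5}
Path to 1: b·tau·tau

Answer: REACHABLE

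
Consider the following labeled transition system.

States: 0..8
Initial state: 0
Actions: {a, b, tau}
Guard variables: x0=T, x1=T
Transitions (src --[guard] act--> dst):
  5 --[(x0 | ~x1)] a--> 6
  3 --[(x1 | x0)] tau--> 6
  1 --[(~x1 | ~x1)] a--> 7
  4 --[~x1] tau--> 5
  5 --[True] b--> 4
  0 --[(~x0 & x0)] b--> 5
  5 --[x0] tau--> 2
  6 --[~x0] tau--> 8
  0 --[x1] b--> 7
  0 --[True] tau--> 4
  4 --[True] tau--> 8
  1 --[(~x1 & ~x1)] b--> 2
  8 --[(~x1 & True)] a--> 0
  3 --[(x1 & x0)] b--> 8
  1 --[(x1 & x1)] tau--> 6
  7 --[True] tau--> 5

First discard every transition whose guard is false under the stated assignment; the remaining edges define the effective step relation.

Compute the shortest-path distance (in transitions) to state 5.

Answer: 2

Trace:
BFS to 5:
  L0 = {0}
  L1 = {4,7}
  L2 = {5,8}
5 enters at depth 2; path b·tau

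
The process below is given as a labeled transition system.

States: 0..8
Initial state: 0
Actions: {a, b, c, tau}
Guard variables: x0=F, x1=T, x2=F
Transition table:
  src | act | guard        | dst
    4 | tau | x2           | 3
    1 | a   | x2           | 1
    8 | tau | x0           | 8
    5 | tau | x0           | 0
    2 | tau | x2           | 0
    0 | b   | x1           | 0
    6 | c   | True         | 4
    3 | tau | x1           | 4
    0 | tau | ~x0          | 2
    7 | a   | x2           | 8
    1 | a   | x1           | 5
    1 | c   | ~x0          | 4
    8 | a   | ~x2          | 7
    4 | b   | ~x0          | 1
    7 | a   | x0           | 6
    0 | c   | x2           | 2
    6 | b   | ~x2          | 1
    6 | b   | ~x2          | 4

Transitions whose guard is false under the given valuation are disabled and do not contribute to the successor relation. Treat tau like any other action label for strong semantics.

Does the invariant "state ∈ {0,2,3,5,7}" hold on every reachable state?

Answer: INVARIANT HOLDS

Trace:
Allowed set {0,2,3,5,7}
R = {0,2}
  0: ok
  2: ok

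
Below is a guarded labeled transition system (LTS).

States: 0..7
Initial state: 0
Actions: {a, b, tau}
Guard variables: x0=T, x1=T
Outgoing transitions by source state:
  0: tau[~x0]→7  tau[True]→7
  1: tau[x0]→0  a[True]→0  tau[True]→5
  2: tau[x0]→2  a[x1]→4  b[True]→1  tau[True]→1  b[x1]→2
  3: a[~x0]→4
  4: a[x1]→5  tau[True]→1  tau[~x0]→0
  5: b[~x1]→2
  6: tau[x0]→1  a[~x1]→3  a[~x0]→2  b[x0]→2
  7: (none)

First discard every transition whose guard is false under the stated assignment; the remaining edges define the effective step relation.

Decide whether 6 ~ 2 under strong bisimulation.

Bisimulation quotient by refinement:
  round 0: {{0,1,2,3,4,5,6,7}}
  round 1: {{0},{1,4},{2},{3,5,7},{6}}
  round 2: {{0},{1},{2},{3,5,7},{4},{6}}
stable after 3 split(s): 6 block(s)
6∈{6}, 2∈{2}

Answer: NOT BISIMILAR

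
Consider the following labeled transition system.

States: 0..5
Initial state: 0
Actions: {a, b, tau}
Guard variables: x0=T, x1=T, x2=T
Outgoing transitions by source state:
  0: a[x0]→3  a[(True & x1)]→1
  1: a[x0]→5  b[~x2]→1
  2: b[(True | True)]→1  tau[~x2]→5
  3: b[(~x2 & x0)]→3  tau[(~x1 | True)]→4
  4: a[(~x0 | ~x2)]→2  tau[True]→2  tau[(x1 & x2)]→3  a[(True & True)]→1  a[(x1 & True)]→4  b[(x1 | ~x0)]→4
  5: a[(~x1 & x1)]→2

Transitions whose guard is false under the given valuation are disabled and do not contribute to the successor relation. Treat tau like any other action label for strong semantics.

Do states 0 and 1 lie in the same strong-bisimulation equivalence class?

Answer: NOT BISIMILAR

Analysis:
Compute ~ classes (split until stable):
  P[0] = {{0,1,2,3,4,5}}
  P[1] = {{0,1},{2},{3},{4},{5}}
  P[2] = {{0},{1},{2},{3},{4},{5}}
stable after 3 split(s): 6 block(s)
0∈{0}, 1∈{1}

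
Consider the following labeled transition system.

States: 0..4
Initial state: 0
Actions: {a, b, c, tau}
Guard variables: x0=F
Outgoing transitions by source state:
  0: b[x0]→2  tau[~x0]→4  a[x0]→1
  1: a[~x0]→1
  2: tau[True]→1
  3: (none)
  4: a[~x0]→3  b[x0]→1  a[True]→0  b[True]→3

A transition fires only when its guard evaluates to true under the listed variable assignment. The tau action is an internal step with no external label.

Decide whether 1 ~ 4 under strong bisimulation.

Answer: NOT BISIMILAR

Analysis:
Bisimulation quotient by refinement:
  π0 = {{0,1,2,3,4}}
  π1 = {{0,2},{1},{3},{4}}
  π2 = {{0},{1},{2},{3},{4}}
5 equivalence class(es) (converged in 3)
1∈{1}, 4∈{4}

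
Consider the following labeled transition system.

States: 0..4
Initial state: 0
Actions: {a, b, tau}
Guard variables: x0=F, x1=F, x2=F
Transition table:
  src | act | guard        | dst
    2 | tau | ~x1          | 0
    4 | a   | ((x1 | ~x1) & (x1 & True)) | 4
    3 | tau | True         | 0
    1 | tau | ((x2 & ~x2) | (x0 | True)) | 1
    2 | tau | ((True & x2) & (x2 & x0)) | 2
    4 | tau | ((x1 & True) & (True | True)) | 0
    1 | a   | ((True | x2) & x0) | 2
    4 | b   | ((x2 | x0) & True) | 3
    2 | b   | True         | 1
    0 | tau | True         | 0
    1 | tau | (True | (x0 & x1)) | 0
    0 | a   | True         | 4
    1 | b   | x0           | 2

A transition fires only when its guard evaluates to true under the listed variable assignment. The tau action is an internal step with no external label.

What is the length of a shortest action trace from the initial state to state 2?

Answer: UNREACHABLE

Analysis:
Layered search for 2:
  depth 0: {0}
  depth 1: {4}
2 never appears.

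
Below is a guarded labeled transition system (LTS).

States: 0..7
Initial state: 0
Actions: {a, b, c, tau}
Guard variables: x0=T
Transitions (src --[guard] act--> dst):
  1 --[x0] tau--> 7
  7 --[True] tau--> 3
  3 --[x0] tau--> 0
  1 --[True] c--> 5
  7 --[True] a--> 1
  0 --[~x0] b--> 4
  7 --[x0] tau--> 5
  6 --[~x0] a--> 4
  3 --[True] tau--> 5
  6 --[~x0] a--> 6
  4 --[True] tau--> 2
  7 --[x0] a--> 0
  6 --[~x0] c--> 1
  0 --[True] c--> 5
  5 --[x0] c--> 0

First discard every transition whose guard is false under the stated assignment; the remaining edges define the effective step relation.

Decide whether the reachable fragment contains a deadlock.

Answer: DEADLOCK-FREE

Working:
R = {0,5}
  0: c→5  [1 out]
  5: c→0  [1 out]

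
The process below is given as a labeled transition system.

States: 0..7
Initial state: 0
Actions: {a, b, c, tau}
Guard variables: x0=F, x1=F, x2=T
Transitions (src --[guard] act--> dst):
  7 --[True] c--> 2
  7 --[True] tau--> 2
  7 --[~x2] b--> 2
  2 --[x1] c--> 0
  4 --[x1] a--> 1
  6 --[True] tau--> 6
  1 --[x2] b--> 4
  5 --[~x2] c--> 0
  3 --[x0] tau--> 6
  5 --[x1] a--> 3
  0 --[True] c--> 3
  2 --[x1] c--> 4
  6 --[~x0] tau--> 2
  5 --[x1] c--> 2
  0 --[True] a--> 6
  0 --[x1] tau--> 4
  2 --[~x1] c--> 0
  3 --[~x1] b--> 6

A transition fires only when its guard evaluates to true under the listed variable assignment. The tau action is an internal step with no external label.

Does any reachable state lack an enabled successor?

Answer: DEADLOCK-FREE

Trace:
Reachable = {0,2,3,6}
  0: a→6  c→3  [deg 2]
  2: c→0  [deg 1]
  3: b→6  [deg 1]
  6: tau→2  tau→6  [deg 2]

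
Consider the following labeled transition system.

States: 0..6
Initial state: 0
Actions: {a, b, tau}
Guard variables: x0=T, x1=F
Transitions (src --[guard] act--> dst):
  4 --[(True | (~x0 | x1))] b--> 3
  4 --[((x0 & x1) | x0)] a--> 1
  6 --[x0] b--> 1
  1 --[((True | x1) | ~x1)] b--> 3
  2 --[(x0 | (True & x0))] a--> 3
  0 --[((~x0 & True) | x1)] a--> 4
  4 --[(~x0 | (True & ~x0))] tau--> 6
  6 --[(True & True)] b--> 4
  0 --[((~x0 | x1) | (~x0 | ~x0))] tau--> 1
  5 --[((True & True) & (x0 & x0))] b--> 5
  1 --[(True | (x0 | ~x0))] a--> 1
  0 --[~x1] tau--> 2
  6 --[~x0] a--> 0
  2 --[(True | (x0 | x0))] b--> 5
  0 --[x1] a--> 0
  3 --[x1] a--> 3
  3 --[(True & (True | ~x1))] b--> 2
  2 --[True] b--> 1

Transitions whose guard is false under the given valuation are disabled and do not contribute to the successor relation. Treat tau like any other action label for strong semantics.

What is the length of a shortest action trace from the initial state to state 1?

Answer: 2

Analysis:
BFS to 1:
  L0 = {0}
  L1 = {2}
  L2 = {1,3,5}
1 enters at depth 2; path tau·b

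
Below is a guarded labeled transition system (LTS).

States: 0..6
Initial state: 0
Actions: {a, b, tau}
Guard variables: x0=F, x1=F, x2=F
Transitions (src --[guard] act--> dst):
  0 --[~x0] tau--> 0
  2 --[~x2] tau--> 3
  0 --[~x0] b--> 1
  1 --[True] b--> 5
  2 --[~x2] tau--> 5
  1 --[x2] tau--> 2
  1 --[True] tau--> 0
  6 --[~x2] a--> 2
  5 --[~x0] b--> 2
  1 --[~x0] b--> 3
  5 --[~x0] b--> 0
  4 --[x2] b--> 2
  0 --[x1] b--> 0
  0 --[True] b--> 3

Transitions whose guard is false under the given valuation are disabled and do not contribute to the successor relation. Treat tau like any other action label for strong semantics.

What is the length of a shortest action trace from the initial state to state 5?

Layered search for 5:
  L0 = {0}
  L1 = {1,3}
  L2 = {5}
depth(5)=2, e.g. b·b

Answer: 2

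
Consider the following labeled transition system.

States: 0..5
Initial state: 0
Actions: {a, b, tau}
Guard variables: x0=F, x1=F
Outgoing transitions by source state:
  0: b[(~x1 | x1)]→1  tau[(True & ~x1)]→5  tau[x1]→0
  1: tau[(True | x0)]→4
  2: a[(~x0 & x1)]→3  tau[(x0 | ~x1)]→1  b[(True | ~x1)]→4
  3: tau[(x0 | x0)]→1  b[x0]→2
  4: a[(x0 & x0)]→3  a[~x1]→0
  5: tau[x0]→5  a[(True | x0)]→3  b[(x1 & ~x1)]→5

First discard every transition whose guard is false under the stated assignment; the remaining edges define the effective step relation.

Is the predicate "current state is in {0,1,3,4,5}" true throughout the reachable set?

Inv-set: {0,1,3,4,5}
R = {0,1,3,4,5}
  0: ok
  1: ok
  3: ok
  4: ok
  5: ok

Answer: INVARIANT HOLDS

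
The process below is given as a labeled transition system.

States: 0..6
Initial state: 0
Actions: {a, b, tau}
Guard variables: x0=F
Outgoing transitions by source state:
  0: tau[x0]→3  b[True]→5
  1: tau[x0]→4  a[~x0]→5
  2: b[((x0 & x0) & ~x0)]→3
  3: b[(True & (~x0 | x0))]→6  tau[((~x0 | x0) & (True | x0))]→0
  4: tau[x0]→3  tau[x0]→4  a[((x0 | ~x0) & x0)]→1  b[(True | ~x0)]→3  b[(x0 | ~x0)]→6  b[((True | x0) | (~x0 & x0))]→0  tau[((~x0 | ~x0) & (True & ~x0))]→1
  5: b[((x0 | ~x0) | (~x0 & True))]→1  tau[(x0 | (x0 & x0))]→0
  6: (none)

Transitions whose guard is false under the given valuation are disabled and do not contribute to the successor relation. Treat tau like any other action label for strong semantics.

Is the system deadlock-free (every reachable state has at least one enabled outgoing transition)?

Answer: DEADLOCK-FREE

Analysis:
Reach set: {0,1,5}
  0: b→5  [deg 1]
  1: a→5  [deg 1]
  5: b→1  [deg 1]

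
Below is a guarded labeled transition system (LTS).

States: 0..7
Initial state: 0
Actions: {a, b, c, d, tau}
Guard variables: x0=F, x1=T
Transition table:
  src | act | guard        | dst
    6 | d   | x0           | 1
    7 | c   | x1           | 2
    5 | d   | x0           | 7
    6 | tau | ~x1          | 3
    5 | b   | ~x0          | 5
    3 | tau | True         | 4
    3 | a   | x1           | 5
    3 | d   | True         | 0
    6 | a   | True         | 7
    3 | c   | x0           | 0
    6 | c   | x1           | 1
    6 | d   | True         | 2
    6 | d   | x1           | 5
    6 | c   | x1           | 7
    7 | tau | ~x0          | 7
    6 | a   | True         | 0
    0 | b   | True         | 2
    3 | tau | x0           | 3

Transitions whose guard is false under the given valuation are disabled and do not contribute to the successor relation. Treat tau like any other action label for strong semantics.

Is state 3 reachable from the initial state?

13 transition(s) survive guard evaluation.
Layer 0: {0}
Layer 1: {2}  now seen {0,2}
Reachable = {0,2}

Answer: UNREACHABLE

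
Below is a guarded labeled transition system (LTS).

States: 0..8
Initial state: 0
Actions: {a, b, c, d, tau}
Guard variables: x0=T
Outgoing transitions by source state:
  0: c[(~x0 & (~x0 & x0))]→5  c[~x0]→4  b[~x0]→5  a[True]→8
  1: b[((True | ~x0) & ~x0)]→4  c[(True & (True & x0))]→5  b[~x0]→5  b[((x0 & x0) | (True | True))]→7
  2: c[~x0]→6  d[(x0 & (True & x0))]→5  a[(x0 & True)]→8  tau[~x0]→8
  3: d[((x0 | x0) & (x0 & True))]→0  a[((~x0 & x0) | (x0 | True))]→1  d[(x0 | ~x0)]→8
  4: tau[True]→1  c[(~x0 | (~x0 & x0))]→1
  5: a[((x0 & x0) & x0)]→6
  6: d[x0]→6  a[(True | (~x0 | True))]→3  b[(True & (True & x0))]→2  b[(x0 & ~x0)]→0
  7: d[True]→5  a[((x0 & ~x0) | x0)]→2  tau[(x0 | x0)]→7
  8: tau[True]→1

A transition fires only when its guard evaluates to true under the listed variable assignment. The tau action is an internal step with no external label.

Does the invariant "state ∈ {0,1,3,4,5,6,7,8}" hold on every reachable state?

Answer: INVARIANT VIOLATED at state 2

Analysis:
Safe = {0,1,3,4,5,6,7,8}
R = {0,1,2,3,5,6,7,8}
  0: ok
  1: ok
  2: outside
  3: ok
  5: ok
  6: ok
  7: ok
  8: ok
witness against invariant: a·tau·b·a → 2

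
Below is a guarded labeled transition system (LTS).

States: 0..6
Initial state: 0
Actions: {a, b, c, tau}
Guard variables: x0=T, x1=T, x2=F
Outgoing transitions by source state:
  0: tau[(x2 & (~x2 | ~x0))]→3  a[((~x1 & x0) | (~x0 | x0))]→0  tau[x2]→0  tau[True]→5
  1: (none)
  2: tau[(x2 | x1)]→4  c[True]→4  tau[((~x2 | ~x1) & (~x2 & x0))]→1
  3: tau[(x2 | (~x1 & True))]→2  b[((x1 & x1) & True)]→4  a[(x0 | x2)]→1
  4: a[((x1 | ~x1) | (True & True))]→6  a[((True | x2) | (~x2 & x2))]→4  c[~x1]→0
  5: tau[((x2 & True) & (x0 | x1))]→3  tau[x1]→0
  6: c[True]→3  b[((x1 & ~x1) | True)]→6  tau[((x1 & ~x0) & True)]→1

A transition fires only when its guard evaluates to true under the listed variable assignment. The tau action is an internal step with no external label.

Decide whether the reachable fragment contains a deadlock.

Reach set: {0,5}
  0: a→0  tau→5  [2 out]
  5: tau→0  [1 out]

Answer: DEADLOCK-FREE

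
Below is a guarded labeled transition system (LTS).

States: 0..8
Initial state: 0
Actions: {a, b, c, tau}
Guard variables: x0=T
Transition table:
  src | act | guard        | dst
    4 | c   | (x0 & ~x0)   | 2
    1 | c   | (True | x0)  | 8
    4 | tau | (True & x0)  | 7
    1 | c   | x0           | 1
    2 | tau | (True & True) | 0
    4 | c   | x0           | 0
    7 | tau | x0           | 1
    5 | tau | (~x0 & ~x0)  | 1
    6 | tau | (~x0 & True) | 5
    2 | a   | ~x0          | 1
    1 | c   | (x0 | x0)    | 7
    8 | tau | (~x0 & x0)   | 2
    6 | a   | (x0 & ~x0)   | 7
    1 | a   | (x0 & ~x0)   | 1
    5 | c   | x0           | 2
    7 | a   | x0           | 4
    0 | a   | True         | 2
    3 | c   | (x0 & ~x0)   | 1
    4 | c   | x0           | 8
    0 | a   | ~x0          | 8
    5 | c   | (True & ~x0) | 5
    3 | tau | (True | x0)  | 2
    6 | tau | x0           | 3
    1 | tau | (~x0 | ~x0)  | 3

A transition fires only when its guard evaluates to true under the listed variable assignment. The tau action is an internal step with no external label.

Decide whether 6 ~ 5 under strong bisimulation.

Answer: NOT BISIMILAR

Analysis:
Bisimulation quotient by refinement:
  round 0: {{0,1,2,3,4,5,6,7,8}}
  round 1: {{0},{1,5},{2,3,6},{4},{7},{8}}
  round 2: {{0},{1},{2},{3,6},{4},{5},{7},{8}}
  round 3: {{0},{1},{2},{3},{4},{5},{6},{7},{8}}
9 equivalence class(es) (converged in 4)
6∈{6}, 5∈{5}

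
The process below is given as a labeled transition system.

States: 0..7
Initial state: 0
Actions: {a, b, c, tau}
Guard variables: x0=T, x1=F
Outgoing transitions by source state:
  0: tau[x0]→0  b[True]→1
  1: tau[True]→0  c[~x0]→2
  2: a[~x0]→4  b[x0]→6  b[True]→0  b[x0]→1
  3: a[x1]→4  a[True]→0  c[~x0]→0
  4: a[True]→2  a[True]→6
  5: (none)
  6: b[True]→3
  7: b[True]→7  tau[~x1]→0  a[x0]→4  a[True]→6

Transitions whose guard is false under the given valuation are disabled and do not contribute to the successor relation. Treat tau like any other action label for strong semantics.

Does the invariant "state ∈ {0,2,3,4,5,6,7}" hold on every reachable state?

Answer: INVARIANT VIOLATED at state 1

Working:
Safe = {0,2,3,4,5,6,7}
Reachable = {0,1}
  0: ✓
  1: ✗ unsafe
reach 1 via b — violates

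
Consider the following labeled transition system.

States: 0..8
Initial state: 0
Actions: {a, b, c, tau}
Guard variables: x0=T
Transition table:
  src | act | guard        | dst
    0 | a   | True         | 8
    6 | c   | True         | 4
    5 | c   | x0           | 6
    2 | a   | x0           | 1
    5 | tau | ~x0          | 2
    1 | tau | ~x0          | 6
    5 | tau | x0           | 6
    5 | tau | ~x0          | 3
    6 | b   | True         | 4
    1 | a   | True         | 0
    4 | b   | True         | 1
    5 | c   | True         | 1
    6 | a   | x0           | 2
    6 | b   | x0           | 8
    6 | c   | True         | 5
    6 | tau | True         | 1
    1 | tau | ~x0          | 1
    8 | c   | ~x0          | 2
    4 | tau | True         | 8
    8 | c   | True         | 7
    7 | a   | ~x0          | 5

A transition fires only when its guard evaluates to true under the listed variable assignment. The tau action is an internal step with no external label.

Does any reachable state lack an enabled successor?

Reach set: {0,7,8}
  0: a→8  [1 out]
  7: ∅  [no exit]
  8: c→7  [1 out]
trace reaching 7: a·c

Answer: DEADLOCK at state 7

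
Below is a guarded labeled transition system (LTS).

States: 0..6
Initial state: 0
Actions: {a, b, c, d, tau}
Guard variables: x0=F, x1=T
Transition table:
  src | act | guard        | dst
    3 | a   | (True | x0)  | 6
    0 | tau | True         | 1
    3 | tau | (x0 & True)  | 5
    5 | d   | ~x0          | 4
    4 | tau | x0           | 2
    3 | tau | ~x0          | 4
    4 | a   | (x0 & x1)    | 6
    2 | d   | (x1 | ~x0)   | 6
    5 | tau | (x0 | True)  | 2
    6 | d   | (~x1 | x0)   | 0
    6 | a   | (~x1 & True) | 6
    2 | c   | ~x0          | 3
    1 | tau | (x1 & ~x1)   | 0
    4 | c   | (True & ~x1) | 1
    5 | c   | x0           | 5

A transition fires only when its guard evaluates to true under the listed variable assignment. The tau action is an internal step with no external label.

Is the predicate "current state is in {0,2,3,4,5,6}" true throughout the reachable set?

Answer: INVARIANT VIOLATED at state 1

Working:
Inv-set: {0,2,3,4,5,6}
Reachable = {0,1}
  0: ✓
  1: outside
witness against invariant: tau → 1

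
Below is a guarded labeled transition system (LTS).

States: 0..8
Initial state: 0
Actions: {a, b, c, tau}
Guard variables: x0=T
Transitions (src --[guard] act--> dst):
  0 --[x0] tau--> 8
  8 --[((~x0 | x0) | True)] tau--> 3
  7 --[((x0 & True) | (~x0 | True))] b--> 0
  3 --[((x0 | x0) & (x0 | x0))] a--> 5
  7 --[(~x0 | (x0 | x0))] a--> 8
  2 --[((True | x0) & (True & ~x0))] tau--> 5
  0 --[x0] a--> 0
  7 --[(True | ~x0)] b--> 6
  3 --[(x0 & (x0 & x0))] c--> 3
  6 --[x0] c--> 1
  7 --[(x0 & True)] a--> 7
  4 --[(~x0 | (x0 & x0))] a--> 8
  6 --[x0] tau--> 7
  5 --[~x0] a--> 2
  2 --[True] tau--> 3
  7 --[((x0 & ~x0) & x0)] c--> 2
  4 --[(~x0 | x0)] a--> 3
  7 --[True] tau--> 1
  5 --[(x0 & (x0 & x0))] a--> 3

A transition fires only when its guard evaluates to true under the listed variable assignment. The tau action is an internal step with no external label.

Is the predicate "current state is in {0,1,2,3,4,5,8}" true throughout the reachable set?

Answer: INVARIANT HOLDS

Analysis:
Safe = {0,1,2,3,4,5,8}
Reach set: {0,3,5,8}
  0: safe
  3: safe
  5: safe
  8: safe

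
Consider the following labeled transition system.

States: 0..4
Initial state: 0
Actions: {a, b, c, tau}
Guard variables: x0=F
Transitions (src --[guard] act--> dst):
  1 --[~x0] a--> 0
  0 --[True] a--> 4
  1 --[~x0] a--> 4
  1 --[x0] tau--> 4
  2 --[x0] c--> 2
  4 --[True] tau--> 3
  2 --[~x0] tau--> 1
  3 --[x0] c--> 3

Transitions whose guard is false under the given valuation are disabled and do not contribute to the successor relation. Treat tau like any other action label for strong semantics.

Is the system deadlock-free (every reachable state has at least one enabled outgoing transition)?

R = {0,3,4}
  0: a→4  [1 out]
  3: ∅  [deadlock]
  4: tau→3  [1 out]
witness 3: a·tau

Answer: DEADLOCK at state 3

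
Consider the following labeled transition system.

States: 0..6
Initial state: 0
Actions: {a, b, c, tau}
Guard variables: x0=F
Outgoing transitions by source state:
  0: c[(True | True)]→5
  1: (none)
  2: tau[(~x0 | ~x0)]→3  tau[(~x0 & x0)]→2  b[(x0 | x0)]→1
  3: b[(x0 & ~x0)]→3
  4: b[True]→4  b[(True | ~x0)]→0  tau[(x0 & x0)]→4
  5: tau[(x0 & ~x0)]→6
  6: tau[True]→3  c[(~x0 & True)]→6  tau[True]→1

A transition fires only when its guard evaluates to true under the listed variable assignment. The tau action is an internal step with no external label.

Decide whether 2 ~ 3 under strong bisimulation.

Answer: NOT BISIMILAR

Working:
Compute ~ classes (split until stable):
  π0 = {{0,1,2,3,4,5,6}}
  π1 = {{0},{1,3,5},{2},{4},{6}}
Fixed point at round 2; 5 class(es).
class of 2: {2}; class of 3: {1,3,5}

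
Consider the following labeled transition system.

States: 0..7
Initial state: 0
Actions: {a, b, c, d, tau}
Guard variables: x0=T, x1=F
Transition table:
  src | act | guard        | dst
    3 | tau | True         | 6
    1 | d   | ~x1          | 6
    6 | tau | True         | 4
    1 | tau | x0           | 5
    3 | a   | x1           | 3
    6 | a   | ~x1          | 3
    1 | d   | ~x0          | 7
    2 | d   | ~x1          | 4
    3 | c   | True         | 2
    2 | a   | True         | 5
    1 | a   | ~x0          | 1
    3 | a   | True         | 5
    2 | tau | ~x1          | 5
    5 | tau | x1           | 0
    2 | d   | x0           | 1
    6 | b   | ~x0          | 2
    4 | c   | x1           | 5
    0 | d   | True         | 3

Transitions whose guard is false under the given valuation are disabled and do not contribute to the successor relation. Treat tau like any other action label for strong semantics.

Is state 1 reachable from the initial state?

Answer: REACHABLE

Analysis:
Guard filter leaves 12 enabled edge(s).
depth 0: {0}
depth 1: {3}  now seen {0,3}
depth 2: {2,5,6}  now seen {0,2,3,5,6}
depth 3: {1,4}  now seen {0,1,2,3,4,5,6}
Reachable = {0,1,2,3,4,5,6}
trace reaching 1: d·c·d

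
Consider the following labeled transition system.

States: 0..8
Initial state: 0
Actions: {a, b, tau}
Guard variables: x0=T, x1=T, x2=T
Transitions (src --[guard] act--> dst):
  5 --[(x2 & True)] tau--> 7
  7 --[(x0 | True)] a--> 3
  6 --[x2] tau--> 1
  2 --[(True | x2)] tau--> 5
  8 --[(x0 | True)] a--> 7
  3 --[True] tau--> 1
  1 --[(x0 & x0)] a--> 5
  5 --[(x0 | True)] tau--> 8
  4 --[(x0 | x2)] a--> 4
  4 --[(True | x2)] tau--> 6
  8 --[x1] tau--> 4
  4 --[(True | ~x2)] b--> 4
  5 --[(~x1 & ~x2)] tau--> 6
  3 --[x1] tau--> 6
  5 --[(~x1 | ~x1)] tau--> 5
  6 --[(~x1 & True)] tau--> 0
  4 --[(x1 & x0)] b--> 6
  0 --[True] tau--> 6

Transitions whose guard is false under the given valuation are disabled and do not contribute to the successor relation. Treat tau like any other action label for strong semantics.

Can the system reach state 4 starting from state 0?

Answer: REACHABLE

Trace:
15 transition(s) survive guard evaluation.
depth 0: {0}
depth 1: {6}  cumulative {0,6}
depth 2: {1}  cumulative {0,1,6}
depth 3: {5}  cumulative {0,1,5,6}
depth 4: {7,8}  cumulative {0,1,5,6,7,8}
depth 5: {3,4}  cumulative {0,1,3,4,5,6,7,8}
R = {0,1,3,4,5,6,7,8}
trace reaching 4: tau·tau·a·tau·tau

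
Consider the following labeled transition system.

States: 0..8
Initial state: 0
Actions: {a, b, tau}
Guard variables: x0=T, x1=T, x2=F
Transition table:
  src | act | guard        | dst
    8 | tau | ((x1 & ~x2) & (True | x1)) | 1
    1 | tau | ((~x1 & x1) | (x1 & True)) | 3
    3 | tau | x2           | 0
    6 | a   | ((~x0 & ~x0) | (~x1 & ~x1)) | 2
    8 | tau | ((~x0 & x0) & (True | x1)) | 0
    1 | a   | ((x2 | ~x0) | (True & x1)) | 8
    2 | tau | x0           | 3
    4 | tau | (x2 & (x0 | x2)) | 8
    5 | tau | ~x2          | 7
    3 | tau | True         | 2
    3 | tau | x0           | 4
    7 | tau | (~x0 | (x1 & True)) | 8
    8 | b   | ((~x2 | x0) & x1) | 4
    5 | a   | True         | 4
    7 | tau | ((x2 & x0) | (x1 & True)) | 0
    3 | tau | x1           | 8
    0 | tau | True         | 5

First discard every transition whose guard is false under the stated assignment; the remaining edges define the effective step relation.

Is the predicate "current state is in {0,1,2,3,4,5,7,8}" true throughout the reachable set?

Answer: INVARIANT HOLDS

Analysis:
Safe = {0,1,2,3,4,5,7,8}
R = {0,1,2,3,4,5,7,8}
  0: ✓
  1: ✓
  2: ✓
  3: ✓
  4: ✓
  5: ✓
  7: ✓
  8: ✓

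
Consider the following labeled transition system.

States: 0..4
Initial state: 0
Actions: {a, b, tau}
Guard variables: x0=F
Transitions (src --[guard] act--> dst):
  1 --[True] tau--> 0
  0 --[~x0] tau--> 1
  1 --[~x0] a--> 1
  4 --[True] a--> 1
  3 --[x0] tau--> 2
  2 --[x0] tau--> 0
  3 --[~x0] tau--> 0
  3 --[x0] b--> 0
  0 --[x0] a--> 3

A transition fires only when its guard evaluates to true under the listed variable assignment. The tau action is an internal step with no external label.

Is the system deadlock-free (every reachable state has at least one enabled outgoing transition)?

Answer: DEADLOCK-FREE

Trace:
R = {0,1}
  0: tau→1  [deg 1]
  1: a→1  tau→0  [deg 2]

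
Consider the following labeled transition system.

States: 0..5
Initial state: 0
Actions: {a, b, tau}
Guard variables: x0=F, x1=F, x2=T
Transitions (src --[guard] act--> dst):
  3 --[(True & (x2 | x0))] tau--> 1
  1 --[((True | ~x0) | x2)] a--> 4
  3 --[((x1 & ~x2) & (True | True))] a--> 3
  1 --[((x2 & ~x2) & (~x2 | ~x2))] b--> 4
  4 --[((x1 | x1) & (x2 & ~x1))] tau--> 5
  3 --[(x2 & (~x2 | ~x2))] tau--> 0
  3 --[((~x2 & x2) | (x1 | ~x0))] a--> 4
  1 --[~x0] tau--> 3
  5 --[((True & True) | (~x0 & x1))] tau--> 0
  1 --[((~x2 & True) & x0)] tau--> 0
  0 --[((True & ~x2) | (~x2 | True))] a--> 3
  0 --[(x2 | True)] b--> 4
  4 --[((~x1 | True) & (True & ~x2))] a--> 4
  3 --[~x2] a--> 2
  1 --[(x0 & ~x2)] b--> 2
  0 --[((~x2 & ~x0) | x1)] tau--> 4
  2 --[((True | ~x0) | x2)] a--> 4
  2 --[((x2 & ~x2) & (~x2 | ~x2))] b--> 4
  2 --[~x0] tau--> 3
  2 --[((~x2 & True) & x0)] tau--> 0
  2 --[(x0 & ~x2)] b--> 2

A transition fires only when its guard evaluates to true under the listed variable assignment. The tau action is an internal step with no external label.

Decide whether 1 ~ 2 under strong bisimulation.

Answer: BISIMILAR

Working:
Bisimulation quotient by refinement:
  π0 = {{0,1,2,3,4,5}}
  π1 = {{0},{1,2,3},{4},{5}}
4 equivalence class(es) (converged in 2)
class of 1: {1,2,3}; class of 2: {1,2,3}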